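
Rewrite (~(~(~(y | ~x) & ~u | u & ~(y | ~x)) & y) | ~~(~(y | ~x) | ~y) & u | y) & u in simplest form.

(~(~(~(y | ~x) & ~u | u & ~(y | ~x)) & y) | ~~(~(y | ~x) | ~y) & u | y) & u
= (~(~(~(y | ~x) & ~u | u & ~(y | ~x)) & y) | ~((y | ~x) & y) & u | y) & u
= (~(~~(y | ~x) & y) | ~((y | ~x) & y) & u | y) & u
= (~((y | ~x) & y) | ~((y | ~x) & y) & u | y) & u
= (~((y | ~x) & y) | y) & u
= (~y | y) & u
= u

u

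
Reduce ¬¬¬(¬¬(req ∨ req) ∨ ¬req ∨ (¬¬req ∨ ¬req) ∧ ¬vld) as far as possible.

False

¬¬¬(¬¬(req ∨ req) ∨ ¬req ∨ (¬¬req ∨ ¬req) ∧ ¬vld)
= ¬¬¬(¬¬req ∨ ¬req ∨ (¬¬req ∨ ¬req) ∧ ¬vld)
= ¬¬¬(¬¬req ∨ ¬req)
= ¬(¬¬req ∨ ¬req)
= ¬req ∧ req
= False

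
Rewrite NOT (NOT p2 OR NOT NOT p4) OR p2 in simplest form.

NOT (NOT p2 OR NOT NOT p4) OR p2
= p2 AND NOT p4 OR p2
= p2

p2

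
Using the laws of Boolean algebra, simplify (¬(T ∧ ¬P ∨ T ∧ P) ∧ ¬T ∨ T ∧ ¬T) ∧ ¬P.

(¬(T ∧ ¬P ∨ T ∧ P) ∧ ¬T ∨ T ∧ ¬T) ∧ ¬P
= (¬T ∧ ¬T ∨ T ∧ ¬T) ∧ ¬P
= ¬T ∧ ¬P

¬T ∧ ¬P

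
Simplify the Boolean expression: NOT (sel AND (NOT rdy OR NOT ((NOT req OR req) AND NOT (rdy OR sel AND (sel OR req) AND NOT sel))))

NOT (sel AND (NOT rdy OR NOT ((NOT req OR req) AND NOT (rdy OR sel AND (sel OR req) AND NOT sel))))
= NOT (sel AND (NOT rdy OR NOT ((NOT req OR req) AND NOT (rdy OR sel AND NOT sel))))   — absorption
= NOT (sel AND (NOT rdy OR NOT NOT (rdy OR sel AND NOT sel)))   — complement / identity
= NOT (sel AND (NOT rdy OR NOT NOT rdy))   — complement / identity
= NOT (sel AND (NOT rdy OR rdy))   — double negation
= NOT sel   — complement / identity

NOT sel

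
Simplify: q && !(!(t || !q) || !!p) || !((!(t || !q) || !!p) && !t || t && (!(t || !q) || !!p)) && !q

(t || !q) && !p

q && !(!(t || !q) || !!p) || !((!(t || !q) || !!p) && !t || t && (!(t || !q) || !!p)) && !q
= q && !(!(t || !q) || !!p) || !(!(t || !q) || !!p) && !q
= !(!(t || !q) || !!p)
= (t || !q) && !p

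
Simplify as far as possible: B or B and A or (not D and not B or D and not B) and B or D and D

B or B and A or (not D and not B or D and not B) and B or D and D
= B or B and A or not B and B or D and D
= B or not B and B or D and D
= B or D and D
= B or D

B or D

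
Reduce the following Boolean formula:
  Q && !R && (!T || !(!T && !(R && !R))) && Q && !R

Q && !R && (!T || !(!T && !(R && !R))) && Q && !R
= Q && !R && (!T || T || R && !R) && Q && !R
= Q && !R && (!T || T) && Q && !R
= Q && !R && Q && !R
= Q && !R

Q && !R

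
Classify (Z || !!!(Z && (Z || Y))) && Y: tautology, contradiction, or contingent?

(Z || !!!(Z && (Z || Y))) && Y
= (Z || !!!Z) && Y   — absorption
= (Z || !Z) && Y   — double negation
= Y   — complement / identity
This depends on Y, so it is not a constant.

contingent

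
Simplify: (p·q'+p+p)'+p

1

(p·q'+p+p)'+p
= (p·q'+p)'+p   (idempotence)
= p'+p   (absorption)
= 1   (complement)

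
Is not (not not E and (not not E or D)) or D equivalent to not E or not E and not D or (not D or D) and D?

Yes

E1: not (not not E and (not not E or D)) or D
    = not not not E or D   — absorption
    = not E or D   — double negation
E2: not E or not E and not D or (not D or D) and D
    = not E or not E and not D or D   — complement / identity
    = not E or D   — absorption
Both reduce to not E or D, so they are equivalent.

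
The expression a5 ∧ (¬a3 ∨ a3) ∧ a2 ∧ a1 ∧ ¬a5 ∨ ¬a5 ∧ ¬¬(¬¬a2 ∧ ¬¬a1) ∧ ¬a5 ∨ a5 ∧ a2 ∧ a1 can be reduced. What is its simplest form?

a2 ∧ a1

a5 ∧ (¬a3 ∨ a3) ∧ a2 ∧ a1 ∧ ¬a5 ∨ ¬a5 ∧ ¬¬(¬¬a2 ∧ ¬¬a1) ∧ ¬a5 ∨ a5 ∧ a2 ∧ a1
= a5 ∧ (¬a3 ∨ a3) ∧ a2 ∧ a1 ∧ ¬a5 ∨ ¬a5 ∧ ¬(¬a2 ∨ ¬a1) ∧ ¬a5 ∨ a5 ∧ a2 ∧ a1   — De Morgan
= a5 ∧ (¬a3 ∨ a3) ∧ a2 ∧ a1 ∧ ¬a5 ∨ ¬a5 ∧ a2 ∧ a1 ∧ ¬a5 ∨ a5 ∧ a2 ∧ a1   — De Morgan
= a5 ∧ a2 ∧ a1 ∧ ¬a5 ∨ ¬a5 ∧ a2 ∧ a1 ∧ ¬a5 ∨ a5 ∧ a2 ∧ a1   — complement / identity
= a2 ∧ a1 ∧ ¬a5 ∨ a5 ∧ a2 ∧ a1   — distribution
= a2 ∧ a1   — distribution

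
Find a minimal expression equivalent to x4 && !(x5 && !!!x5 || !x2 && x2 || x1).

x4 && !(x5 && !!!x5 || !x2 && x2 || x1)
= x4 && !(x5 && !x5 || !x2 && x2 || x1)   (double negation)
= x4 && !(x5 && !x5 || x1)   (complement / identity)
= x4 && !x1   (complement / identity)

x4 && !x1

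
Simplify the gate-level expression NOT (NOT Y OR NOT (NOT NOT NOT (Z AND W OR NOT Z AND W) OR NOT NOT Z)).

Y AND (NOT W OR Z)

NOT (NOT Y OR NOT (NOT NOT NOT (Z AND W OR NOT Z AND W) OR NOT NOT Z))
= NOT (NOT Y OR NOT (NOT NOT NOT W OR NOT NOT Z))
= NOT (NOT Y OR NOT (NOT NOT NOT W OR Z))
= Y AND (NOT NOT NOT W OR Z)
= Y AND (NOT W OR Z)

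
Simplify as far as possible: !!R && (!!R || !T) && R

!!R && (!!R || !T) && R
= !!R && R   [absorption]
= R && R   [double negation]
= R   [idempotence]

R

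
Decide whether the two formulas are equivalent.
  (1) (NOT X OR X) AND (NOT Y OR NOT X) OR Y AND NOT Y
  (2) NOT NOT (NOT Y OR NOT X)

Yes

E1: (NOT X OR X) AND (NOT Y OR NOT X) OR Y AND NOT Y
    = NOT Y OR NOT X OR Y AND NOT Y   — complement / identity
    = NOT Y OR NOT X   — complement / identity
E2: NOT NOT (NOT Y OR NOT X)
    = NOT Y OR NOT X   — double negation
Both reduce to NOT Y OR NOT X, so they are equivalent.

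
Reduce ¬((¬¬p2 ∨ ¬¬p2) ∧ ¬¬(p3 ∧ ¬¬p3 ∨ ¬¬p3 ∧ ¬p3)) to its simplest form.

¬p2 ∨ ¬p3

¬((¬¬p2 ∨ ¬¬p2) ∧ ¬¬(p3 ∧ ¬¬p3 ∨ ¬¬p3 ∧ ¬p3))
= ¬(¬¬p2 ∧ ¬¬(p3 ∧ ¬¬p3 ∨ ¬¬p3 ∧ ¬p3))
= ¬(¬¬p2 ∧ ¬¬¬¬p3)
= ¬(¬¬p2 ∧ ¬¬p3)
= ¬p2 ∨ ¬p3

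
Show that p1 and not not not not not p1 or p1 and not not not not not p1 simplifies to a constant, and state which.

p1 and not not not not not p1 or p1 and not not not not not p1
= p1 and not not not not not p1   — idempotence
= p1 and not not not p1   — double negation
= p1 and not p1   — double negation
= False   — complement

False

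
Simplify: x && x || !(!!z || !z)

x && x || !(!!z || !z)
= x && x || !z && z   (De Morgan)
= x && x   (complement / identity)
= x   (idempotence)

x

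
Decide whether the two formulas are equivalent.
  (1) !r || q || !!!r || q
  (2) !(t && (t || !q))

No

E1: !r || q || !!!r || q
    = !r || q || !r || q
    = !r || q
E2: !(t && (t || !q))
    = !t
These differ: at q=0, r=0, t=1, E1 = 1 but E2 = 0.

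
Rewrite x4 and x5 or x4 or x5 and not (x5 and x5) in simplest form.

x4

x4 and x5 or x4 or x5 and not (x5 and x5)
= x4 and x5 or x4 or x5 and not x5
= x4 and x5 or x4
= x4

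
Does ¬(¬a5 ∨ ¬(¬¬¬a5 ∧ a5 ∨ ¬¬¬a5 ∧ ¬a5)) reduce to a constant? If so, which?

¬(¬a5 ∨ ¬(¬¬¬a5 ∧ a5 ∨ ¬¬¬a5 ∧ ¬a5))
= ¬(¬a5 ∨ ¬¬¬¬a5)   [distribution]
= a5 ∧ ¬¬¬a5   [De Morgan]
= a5 ∧ ¬a5   [double negation]
= False   [complement]

yes, False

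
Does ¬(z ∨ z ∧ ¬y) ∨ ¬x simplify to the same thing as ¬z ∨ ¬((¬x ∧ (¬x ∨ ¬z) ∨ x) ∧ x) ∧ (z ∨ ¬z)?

Yes

E1: ¬(z ∨ z ∧ ¬y) ∨ ¬x
    = ¬z ∨ ¬x
E2: ¬z ∨ ¬((¬x ∧ (¬x ∨ ¬z) ∨ x) ∧ x) ∧ (z ∨ ¬z)
    = ¬z ∨ ¬((¬x ∨ x) ∧ x) ∧ (z ∨ ¬z)
    = ¬z ∨ ¬((¬x ∨ x) ∧ x)
    = ¬z ∨ ¬x
Both reduce to ¬z ∨ ¬x, so they are equivalent.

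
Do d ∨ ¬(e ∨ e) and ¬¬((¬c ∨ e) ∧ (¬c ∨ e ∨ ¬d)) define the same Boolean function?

E1: d ∨ ¬(e ∨ e)
    = d ∨ ¬e   (idempotence)
E2: ¬¬((¬c ∨ e) ∧ (¬c ∨ e ∨ ¬d))
    = ¬¬(¬c ∨ e)   (absorption)
    = ¬c ∨ e   (double negation)
These differ: at c=1, d=0, e=0, E1 = 1 but E2 = 0.

No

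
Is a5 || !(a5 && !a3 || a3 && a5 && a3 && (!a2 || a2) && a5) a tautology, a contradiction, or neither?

a5 || !(a5 && !a3 || a3 && a5 && a3 && (!a2 || a2) && a5)
= a5 || !(a5 && !a3 || a3 && a5 && a3 && a5)   (complement / identity)
= a5 || !(a5 && !a3 || a3 && a5)   (idempotence)
= a5 || !a5   (distribution)
= true   (complement)

tautology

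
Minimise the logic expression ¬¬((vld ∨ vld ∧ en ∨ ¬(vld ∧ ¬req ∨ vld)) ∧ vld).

¬¬((vld ∨ vld ∧ en ∨ ¬(vld ∧ ¬req ∨ vld)) ∧ vld)
= ¬¬((vld ∨ vld ∧ en ∨ ¬vld) ∧ vld)
= ¬¬((vld ∨ ¬vld) ∧ vld)
= (vld ∨ ¬vld) ∧ vld
= vld

vld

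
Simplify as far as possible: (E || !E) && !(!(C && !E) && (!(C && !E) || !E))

(E || !E) && !(!(C && !E) && (!(C && !E) || !E))
= (E || !E) && !!(C && !E)   — absorption
= (E || !E) && C && !E   — double negation
= C && !E   — complement / identity

C && !E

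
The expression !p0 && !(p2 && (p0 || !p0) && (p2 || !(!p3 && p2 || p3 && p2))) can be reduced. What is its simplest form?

!p0 && !p2

!p0 && !(p2 && (p0 || !p0) && (p2 || !(!p3 && p2 || p3 && p2)))
= !p0 && !(p2 && (p2 || !(!p3 && p2 || p3 && p2)))   [complement / identity]
= !p0 && !(p2 && (p2 || !p2))   [distribution]
= !p0 && !p2   [complement / identity]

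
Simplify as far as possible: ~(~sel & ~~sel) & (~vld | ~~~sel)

~vld | ~sel

~(~sel & ~~sel) & (~vld | ~~~sel)
= (sel | ~sel) & (~vld | ~~~sel)   (De Morgan)
= ~vld | ~~~sel   (complement / identity)
= ~vld | ~sel   (double negation)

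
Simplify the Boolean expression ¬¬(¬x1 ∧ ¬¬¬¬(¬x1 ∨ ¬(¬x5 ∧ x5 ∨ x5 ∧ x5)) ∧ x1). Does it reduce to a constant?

False

¬¬(¬x1 ∧ ¬¬¬¬(¬x1 ∨ ¬(¬x5 ∧ x5 ∨ x5 ∧ x5)) ∧ x1)
= ¬¬(¬x1 ∧ ¬¬¬¬(¬x1 ∨ ¬x5) ∧ x1)
= ¬¬(¬x1 ∧ ¬¬(¬x1 ∨ ¬x5) ∧ x1)
= ¬¬(¬x1 ∧ (¬x1 ∨ ¬x5) ∧ x1)
= ¬¬(¬x1 ∧ x1)
= ¬x1 ∧ x1
= False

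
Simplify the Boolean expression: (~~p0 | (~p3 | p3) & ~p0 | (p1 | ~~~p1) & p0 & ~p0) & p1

(~~p0 | (~p3 | p3) & ~p0 | (p1 | ~~~p1) & p0 & ~p0) & p1
= (p0 | (~p3 | p3) & ~p0 | (p1 | ~~~p1) & p0 & ~p0) & p1
= (p0 | (~p3 | p3) & ~p0 | (p1 | ~p1) & p0 & ~p0) & p1
= (p0 | (~p3 | p3) & ~p0 | p0 & ~p0) & p1
= (p0 | ~p0 | p0 & ~p0) & p1
= (p0 | ~p0) & p1
= p1

p1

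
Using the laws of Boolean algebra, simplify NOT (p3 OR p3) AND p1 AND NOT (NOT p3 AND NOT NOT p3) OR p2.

NOT (p3 OR p3) AND p1 AND NOT (NOT p3 AND NOT NOT p3) OR p2
= NOT (p3 OR p3) AND p1 AND (p3 OR NOT p3) OR p2   [De Morgan]
= NOT (p3 OR p3) AND p1 OR p2   [complement / identity]
= NOT p3 AND p1 OR p2   [idempotence]

NOT p3 AND p1 OR p2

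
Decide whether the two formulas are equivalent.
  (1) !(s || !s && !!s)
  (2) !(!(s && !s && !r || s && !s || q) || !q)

E1: !(s || !s && !!s)
    = !(s || !s && s)   — double negation
    = !s   — complement / identity
E2: !(!(s && !s && !r || s && !s || q) || !q)
    = !(!(s && !s || q) || !q)   — absorption
    = !(!q || !q)   — complement / identity
    = q && q   — De Morgan
    = q   — idempotence
These differ: at q=0, r=0, s=0, E1 = 1 but E2 = 0.

No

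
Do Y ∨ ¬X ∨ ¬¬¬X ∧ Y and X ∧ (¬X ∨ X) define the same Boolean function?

E1: Y ∨ ¬X ∨ ¬¬¬X ∧ Y
    = Y ∨ ¬X ∨ ¬X ∧ Y   (double negation)
    = Y ∨ ¬X   (absorption)
E2: X ∧ (¬X ∨ X)
    = X   (complement / identity)
These differ: at X=0, Y=0, E1 = 1 but E2 = 0.

No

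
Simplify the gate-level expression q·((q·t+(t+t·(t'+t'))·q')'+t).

q·((q·t+(t+t·(t'+t'))·q')'+t)
= q·((q·t+(t+t·t')·q')'+t)   (idempotence)
= q·((q·t+t·q')'+t)   (complement / identity)
= q·(t'+t)   (distribution)
= q   (complement / identity)

q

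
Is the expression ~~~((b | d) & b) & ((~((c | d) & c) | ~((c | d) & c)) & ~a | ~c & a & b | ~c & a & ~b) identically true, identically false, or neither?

neither

~~~((b | d) & b) & ((~((c | d) & c) | ~((c | d) & c)) & ~a | ~c & a & b | ~c & a & ~b)
= ~~~((b | d) & b) & ((~((c | d) & c) | ~((c | d) & c)) & ~a | ~c & a)
= ~~~((b | d) & b) & (~((c | d) & c) & ~a | ~c & a)
= ~~~((b | d) & b) & (~c & ~a | ~c & a)
= ~~~b & (~c & ~a | ~c & a)
= ~~~b & ~c
= ~b & ~c
This depends on b, c, so it is not a constant.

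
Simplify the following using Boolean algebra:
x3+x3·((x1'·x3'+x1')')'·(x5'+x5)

x3+x3·((x1'·x3'+x1')')'·(x5'+x5)
= x3+x3·((x1')')'·(x5'+x5)   [absorption]
= x3+x3·((x1')')'   [complement / identity]
= x3+x3·x1'   [double negation]
= x3   [absorption]

x3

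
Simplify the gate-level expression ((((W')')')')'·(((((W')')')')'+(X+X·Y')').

W'

((((W')')')')'·(((((W')')')')'+(X+X·Y')')
= ((((W')')')')'·(((W')')'+(X+X·Y')')   — double negation
= ((W')')'·(((W')')'+(X+X·Y')')   — double negation
= ((W')')'·(((W')')'+X')   — absorption
= ((W')')'   — absorption
= W'   — double negation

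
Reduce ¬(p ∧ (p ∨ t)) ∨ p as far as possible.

¬(p ∧ (p ∨ t)) ∨ p
= ¬p ∨ p   [absorption]
= True   [complement]

True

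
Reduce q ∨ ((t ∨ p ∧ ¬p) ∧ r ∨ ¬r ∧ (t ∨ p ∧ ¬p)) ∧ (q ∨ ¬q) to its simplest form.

q ∨ ((t ∨ p ∧ ¬p) ∧ r ∨ ¬r ∧ (t ∨ p ∧ ¬p)) ∧ (q ∨ ¬q)
= q ∨ (t ∨ p ∧ ¬p) ∧ (q ∨ ¬q)   — distribution
= q ∨ t ∨ p ∧ ¬p   — complement / identity
= q ∨ t   — complement / identity

q ∨ t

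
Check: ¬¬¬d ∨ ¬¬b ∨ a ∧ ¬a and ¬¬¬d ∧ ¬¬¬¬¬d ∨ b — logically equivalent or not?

E1: ¬¬¬d ∨ ¬¬b ∨ a ∧ ¬a
    = ¬¬¬d ∨ ¬¬b   [complement / identity]
    = ¬¬¬d ∨ b   [double negation]
    = ¬d ∨ b   [double negation]
E2: ¬¬¬d ∧ ¬¬¬¬¬d ∨ b
    = ¬¬¬d ∧ ¬¬¬d ∨ b   [double negation]
    = ¬¬¬d ∨ b   [idempotence]
    = ¬d ∨ b   [double negation]
Both reduce to ¬d ∨ b, so they are equivalent.

Yes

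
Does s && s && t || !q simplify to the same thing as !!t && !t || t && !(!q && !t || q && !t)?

No

E1: s && s && t || !q
    = s && t || !q
E2: !!t && !t || t && !(!q && !t || q && !t)
    = !!t && !t || t && !!t
    = !!t
    = t
These differ: at q=0, s=0, t=0, E1 = 1 but E2 = 0.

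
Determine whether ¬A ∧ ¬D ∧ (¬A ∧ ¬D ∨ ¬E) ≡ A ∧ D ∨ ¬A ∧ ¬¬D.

No

E1: ¬A ∧ ¬D ∧ (¬A ∧ ¬D ∨ ¬E)
    = ¬A ∧ ¬D   [absorption]
E2: A ∧ D ∨ ¬A ∧ ¬¬D
    = A ∧ D ∨ ¬A ∧ D   [double negation]
    = D   [distribution]
These differ: at A=0, D=1, E=0, E1 = 0 but E2 = 1.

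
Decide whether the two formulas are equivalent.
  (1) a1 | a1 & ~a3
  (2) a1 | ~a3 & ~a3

E1: a1 | a1 & ~a3
    = a1   (absorption)
E2: a1 | ~a3 & ~a3
    = a1 | ~a3   (idempotence)
These differ: at a1=0, a3=0, E1 = 0 but E2 = 1.

No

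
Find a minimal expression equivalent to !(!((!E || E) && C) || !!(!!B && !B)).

!(!((!E || E) && C) || !!(!!B && !B))
= (!E || E) && C && !(!!B && !B)
= (!E || E) && C && (!B || B)
= (!E || E) && C
= C

C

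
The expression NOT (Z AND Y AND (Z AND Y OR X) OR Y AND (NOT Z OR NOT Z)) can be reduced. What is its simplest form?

NOT (Z AND Y AND (Z AND Y OR X) OR Y AND (NOT Z OR NOT Z))
= NOT (Z AND Y AND (Z AND Y OR X) OR Y AND NOT Z)   — idempotence
= NOT (Z AND Y OR Y AND NOT Z)   — absorption
= NOT Y   — distribution

NOT Y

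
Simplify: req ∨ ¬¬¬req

req ∨ ¬¬¬req
= req ∨ ¬req   (double negation)
= True   (complement)

True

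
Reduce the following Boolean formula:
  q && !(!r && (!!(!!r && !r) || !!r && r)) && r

q && r

q && !(!r && (!!(!!r && !r) || !!r && r)) && r
= q && !(!r && (!!r && !r || !!r && r)) && r
= q && !(!r && !!r) && r
= q && (r || !r) && r
= q && r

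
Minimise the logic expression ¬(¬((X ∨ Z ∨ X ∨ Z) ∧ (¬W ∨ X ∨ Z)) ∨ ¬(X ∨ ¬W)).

X ∨ Z ∧ ¬W

¬(¬((X ∨ Z ∨ X ∨ Z) ∧ (¬W ∨ X ∨ Z)) ∨ ¬(X ∨ ¬W))
= ¬(¬((X ∨ Z) ∧ ¬W ∨ X ∨ Z) ∨ ¬(X ∨ ¬W))   (distribution)
= ((X ∨ Z) ∧ ¬W ∨ X ∨ Z) ∧ (X ∨ ¬W)   (De Morgan)
= (X ∨ Z) ∧ (X ∨ ¬W)   (absorption)
= X ∨ Z ∧ ¬W   (distribution)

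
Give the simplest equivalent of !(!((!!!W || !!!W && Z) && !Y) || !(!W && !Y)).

!(!((!!!W || !!!W && Z) && !Y) || !(!W && !Y))
= (!!!W || !!!W && Z) && !Y && !W && !Y   (De Morgan)
= !!!W && !Y && !W && !Y   (absorption)
= !W && !Y && !W && !Y   (double negation)
= !W && !Y   (idempotence)

!W && !Y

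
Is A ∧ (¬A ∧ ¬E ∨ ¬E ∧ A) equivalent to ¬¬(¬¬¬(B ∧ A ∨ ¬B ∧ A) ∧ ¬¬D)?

No

E1: A ∧ (¬A ∧ ¬E ∨ ¬E ∧ A)
    = A ∧ ¬E   — distribution
E2: ¬¬(¬¬¬(B ∧ A ∨ ¬B ∧ A) ∧ ¬¬D)
    = ¬(¬¬(B ∧ A ∨ ¬B ∧ A) ∨ ¬D)   — De Morgan
    = ¬(B ∧ A ∨ ¬B ∧ A) ∧ D   — De Morgan
    = ¬A ∧ D   — distribution
These differ: at A=0, B=0, D=1, E=0, E1 = 0 but E2 = 1.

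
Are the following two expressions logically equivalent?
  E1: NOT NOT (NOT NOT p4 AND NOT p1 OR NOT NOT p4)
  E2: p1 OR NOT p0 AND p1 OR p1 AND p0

No

E1: NOT NOT (NOT NOT p4 AND NOT p1 OR NOT NOT p4)
    = NOT NOT NOT NOT p4   [absorption]
    = NOT NOT p4   [double negation]
    = p4   [double negation]
E2: p1 OR NOT p0 AND p1 OR p1 AND p0
    = p1 OR p1   [distribution]
    = p1   [idempotence]
These differ: at p0=0, p1=1, p4=0, E1 = 0 but E2 = 1.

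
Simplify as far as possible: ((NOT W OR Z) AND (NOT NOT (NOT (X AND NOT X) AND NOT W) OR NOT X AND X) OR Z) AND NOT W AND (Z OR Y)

NOT W AND (Z OR Y)

((NOT W OR Z) AND (NOT NOT (NOT (X AND NOT X) AND NOT W) OR NOT X AND X) OR Z) AND NOT W AND (Z OR Y)
= ((NOT W OR Z) AND (NOT (X AND NOT X OR W) OR NOT X AND X) OR Z) AND NOT W AND (Z OR Y)   (De Morgan)
= ((NOT W OR Z) AND NOT (X AND NOT X OR W) OR Z) AND NOT W AND (Z OR Y)   (complement / identity)
= ((NOT W OR Z) AND NOT W OR Z) AND NOT W AND (Z OR Y)   (complement / identity)
= (NOT W OR Z) AND NOT W AND (Z OR Y)   (absorption)
= NOT W AND (Z OR Y)   (absorption)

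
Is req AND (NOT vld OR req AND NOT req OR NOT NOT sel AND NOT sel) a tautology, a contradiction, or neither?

neither

req AND (NOT vld OR req AND NOT req OR NOT NOT sel AND NOT sel)
= req AND (NOT vld OR req AND NOT req OR sel AND NOT sel)   (double negation)
= req AND (NOT vld OR req AND NOT req)   (complement / identity)
= req AND NOT vld   (complement / identity)
This depends on req, vld, so it is not a constant.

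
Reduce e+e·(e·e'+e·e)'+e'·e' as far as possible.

1

e+e·(e·e'+e·e)'+e'·e'
= e+e·e'+e'·e'   (distribution)
= e+e'   (distribution)
= 1   (complement)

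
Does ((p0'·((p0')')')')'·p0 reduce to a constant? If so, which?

((p0'·((p0')')')')'·p0
= p0'·((p0')')'·p0   [double negation]
= p0'·p0'·p0   [double negation]
= p0'·p0   [idempotence]
= 0   [complement]

yes, False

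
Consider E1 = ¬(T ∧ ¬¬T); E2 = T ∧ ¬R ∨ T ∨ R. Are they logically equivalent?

E1: ¬(T ∧ ¬¬T)
    = ¬(T ∧ T)   — double negation
    = ¬T   — idempotence
E2: T ∧ ¬R ∨ T ∨ R
    = T ∨ R   — absorption
These differ: at R=0, T=1, E1 = 0 but E2 = 1.

No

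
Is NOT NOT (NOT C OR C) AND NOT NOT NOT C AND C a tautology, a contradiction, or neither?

NOT NOT (NOT C OR C) AND NOT NOT NOT C AND C
= NOT NOT (NOT C OR C) AND NOT C AND C   — double negation
= (NOT C OR C) AND NOT C AND C   — double negation
= NOT C AND C   — complement / identity
= FALSE   — complement

contradiction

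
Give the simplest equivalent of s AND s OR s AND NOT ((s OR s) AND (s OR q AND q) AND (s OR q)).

s AND s OR s AND NOT ((s OR s) AND (s OR q AND q) AND (s OR q))
= s AND s OR s AND NOT ((s OR s) AND (s OR q) AND (s OR q))   (idempotence)
= s AND s OR s AND NOT ((s OR s AND q) AND (s OR q))   (distribution)
= s AND s OR s AND NOT (s AND (s OR q))   (absorption)
= s AND s OR s AND NOT s   (absorption)
= s   (distribution)

s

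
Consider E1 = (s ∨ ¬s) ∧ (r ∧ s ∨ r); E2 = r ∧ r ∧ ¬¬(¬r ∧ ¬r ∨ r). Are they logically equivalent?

Yes

E1: (s ∨ ¬s) ∧ (r ∧ s ∨ r)
    = r ∧ s ∨ r   (complement / identity)
    = r   (absorption)
E2: r ∧ r ∧ ¬¬(¬r ∧ ¬r ∨ r)
    = r ∧ ¬¬(¬r ∧ ¬r ∨ r)   (idempotence)
    = r ∧ (¬r ∧ ¬r ∨ r)   (double negation)
    = r ∧ (¬r ∨ r)   (idempotence)
    = r   (complement / identity)
Both reduce to r, so they are equivalent.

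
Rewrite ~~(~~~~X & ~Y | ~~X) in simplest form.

X

~~(~~~~X & ~Y | ~~X)
= ~~(~~X & ~Y | ~~X)   [double negation]
= ~~~~X   [absorption]
= ~~X   [double negation]
= X   [double negation]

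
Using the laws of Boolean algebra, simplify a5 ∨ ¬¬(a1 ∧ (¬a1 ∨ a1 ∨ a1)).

a5 ∨ a1

a5 ∨ ¬¬(a1 ∧ (¬a1 ∨ a1 ∨ a1))
= a5 ∨ a1 ∧ (¬a1 ∨ a1 ∨ a1)   — double negation
= a5 ∨ a1 ∧ (¬a1 ∨ a1)   — idempotence
= a5 ∨ a1   — complement / identity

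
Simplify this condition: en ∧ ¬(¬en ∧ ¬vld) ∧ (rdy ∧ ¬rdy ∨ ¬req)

en ∧ ¬(¬en ∧ ¬vld) ∧ (rdy ∧ ¬rdy ∨ ¬req)
= en ∧ (en ∨ vld) ∧ (rdy ∧ ¬rdy ∨ ¬req)   — De Morgan
= en ∧ (en ∨ vld) ∧ ¬req   — complement / identity
= en ∧ ¬req   — absorption

en ∧ ¬req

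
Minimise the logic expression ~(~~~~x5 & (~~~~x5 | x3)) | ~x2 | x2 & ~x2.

~x5 | ~x2

~(~~~~x5 & (~~~~x5 | x3)) | ~x2 | x2 & ~x2
= ~~~~~x5 | ~x2 | x2 & ~x2   [absorption]
= ~~~x5 | ~x2 | x2 & ~x2   [double negation]
= ~x5 | ~x2 | x2 & ~x2   [double negation]
= ~x5 | ~x2   [complement / identity]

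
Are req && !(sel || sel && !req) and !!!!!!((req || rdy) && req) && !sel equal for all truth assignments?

E1: req && !(sel || sel && !req)
    = req && !sel   (absorption)
E2: !!!!!!((req || rdy) && req) && !sel
    = !!!!((req || rdy) && req) && !sel   (double negation)
    = !!((req || rdy) && req) && !sel   (double negation)
    = !!req && !sel   (absorption)
    = req && !sel   (double negation)
Both reduce to req && !sel, so they are equivalent.

Yes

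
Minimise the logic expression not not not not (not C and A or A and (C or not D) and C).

A

not not not not (not C and A or A and (C or not D) and C)
= not not (not C and A or A and (C or not D) and C)   [double negation]
= not not (not C and A or A and C)   [absorption]
= not not A   [distribution]
= A   [double negation]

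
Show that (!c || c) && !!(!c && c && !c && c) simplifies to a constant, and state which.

false

(!c || c) && !!(!c && c && !c && c)
= !!(!c && c && !c && c)   — complement / identity
= !c && c && !c && c   — double negation
= !c && c   — idempotence
= false   — complement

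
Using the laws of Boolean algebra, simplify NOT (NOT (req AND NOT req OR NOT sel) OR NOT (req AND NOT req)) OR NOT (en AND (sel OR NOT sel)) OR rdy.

NOT (NOT (req AND NOT req OR NOT sel) OR NOT (req AND NOT req)) OR NOT (en AND (sel OR NOT sel)) OR rdy
= (req AND NOT req OR NOT sel) AND req AND NOT req OR NOT (en AND (sel OR NOT sel)) OR rdy   — De Morgan
= (req AND NOT req OR NOT sel) AND req AND NOT req OR NOT en OR rdy   — complement / identity
= req AND NOT req OR NOT en OR rdy   — absorption
= NOT en OR rdy   — complement / identity

NOT en OR rdy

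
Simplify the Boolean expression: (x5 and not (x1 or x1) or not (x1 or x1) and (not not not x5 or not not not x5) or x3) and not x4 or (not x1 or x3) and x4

not x1 or x3

(x5 and not (x1 or x1) or not (x1 or x1) and (not not not x5 or not not not x5) or x3) and not x4 or (not x1 or x3) and x4
= (x5 and not (x1 or x1) or not (x1 or x1) and not not not x5 or x3) and not x4 or (not x1 or x3) and x4   — idempotence
= (x5 and not (x1 or x1) or not (x1 or x1) and not x5 or x3) and not x4 or (not x1 or x3) and x4   — double negation
= (not (x1 or x1) or x3) and not x4 or (not x1 or x3) and x4   — distribution
= (not x1 or x3) and not x4 or (not x1 or x3) and x4   — idempotence
= not x1 or x3   — distribution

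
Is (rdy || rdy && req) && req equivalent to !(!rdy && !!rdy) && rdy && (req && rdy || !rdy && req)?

Yes

E1: (rdy || rdy && req) && req
    = rdy && req   — absorption
E2: !(!rdy && !!rdy) && rdy && (req && rdy || !rdy && req)
    = (rdy || !rdy) && rdy && (req && rdy || !rdy && req)   — De Morgan
    = (rdy || !rdy) && rdy && req   — distribution
    = rdy && req   — complement / identity
Both reduce to rdy && req, so they are equivalent.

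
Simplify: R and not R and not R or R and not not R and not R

False

R and not R and not R or R and not not R and not R
= R and not R and not R or R and R and not R
= R and not R
= False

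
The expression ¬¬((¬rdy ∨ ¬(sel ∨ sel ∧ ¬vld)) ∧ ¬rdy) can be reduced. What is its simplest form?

¬rdy

¬¬((¬rdy ∨ ¬(sel ∨ sel ∧ ¬vld)) ∧ ¬rdy)
= ¬¬((¬rdy ∨ ¬sel) ∧ ¬rdy)   (absorption)
= ¬¬¬rdy   (absorption)
= ¬rdy   (double negation)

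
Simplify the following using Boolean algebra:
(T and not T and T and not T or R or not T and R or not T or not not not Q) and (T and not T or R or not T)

(T and not T and T and not T or R or not T and R or not T or not not not Q) and (T and not T or R or not T)
= (T and not T and T and not T or R or not T or not not not Q) and (T and not T or R or not T)   (absorption)
= (T and not T or R or not T or not not not Q) and (T and not T or R or not T)   (idempotence)
= (T and not T or R or not T or not Q) and (T and not T or R or not T)   (double negation)
= T and not T or R or not T   (absorption)
= R or not T   (complement / identity)

R or not T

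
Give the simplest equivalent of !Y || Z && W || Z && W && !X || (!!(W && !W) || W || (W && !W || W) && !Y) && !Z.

!Y || W

!Y || Z && W || Z && W && !X || (!!(W && !W) || W || (W && !W || W) && !Y) && !Z
= !Y || Z && W || Z && W && !X || (W && !W || W || (W && !W || W) && !Y) && !Z
= !Y || Z && W || (W && !W || W || (W && !W || W) && !Y) && !Z
= !Y || Z && W || (W && !W || W) && !Z
= !Y || Z && W || W && !Z
= !Y || W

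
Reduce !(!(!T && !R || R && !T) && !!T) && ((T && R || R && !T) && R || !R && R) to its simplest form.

!(!(!T && !R || R && !T) && !!T) && ((T && R || R && !T) && R || !R && R)
= !(!(!T && !R || R && !T) && !!T) && (R && R || !R && R)
= !(!(!T && !R || R && !T) && !!T) && R
= !(!!T && !!T) && R
= (!T || !T) && R
= !T && R

!T && R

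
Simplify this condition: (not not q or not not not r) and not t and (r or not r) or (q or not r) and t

q or not r

(not not q or not not not r) and not t and (r or not r) or (q or not r) and t
= (q or not not not r) and not t and (r or not r) or (q or not r) and t   [double negation]
= (q or not not not r) and not t or (q or not r) and t   [complement / identity]
= (q or not r) and not t or (q or not r) and t   [double negation]
= q or not r   [distribution]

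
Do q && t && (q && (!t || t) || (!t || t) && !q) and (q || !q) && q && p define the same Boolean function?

E1: q && t && (q && (!t || t) || (!t || t) && !q)
    = q && t && (!t || t)   [distribution]
    = q && t   [complement / identity]
E2: (q || !q) && q && p
    = q && p   [complement / identity]
These differ: at p=0, q=1, t=1, E1 = 1 but E2 = 0.

No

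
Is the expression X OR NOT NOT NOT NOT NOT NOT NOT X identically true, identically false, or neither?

X OR NOT NOT NOT NOT NOT NOT NOT X
= X OR NOT NOT NOT NOT NOT X
= X OR NOT NOT NOT X
= X OR NOT X
= TRUE

identically true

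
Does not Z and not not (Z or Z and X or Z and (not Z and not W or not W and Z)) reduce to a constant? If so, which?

yes, False

not Z and not not (Z or Z and X or Z and (not Z and not W or not W and Z))
= not Z and not not (Z or Z and (not Z and not W or not W and Z))   — absorption
= not Z and not not (Z or Z and not W)   — distribution
= not Z and not not Z   — absorption
= not Z and Z   — double negation
= False   — complement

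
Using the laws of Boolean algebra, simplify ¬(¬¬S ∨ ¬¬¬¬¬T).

¬(¬¬S ∨ ¬¬¬¬¬T)
= ¬(¬¬S ∨ ¬¬¬T)   — double negation
= ¬(¬¬S ∨ ¬T)   — double negation
= ¬S ∧ T   — De Morgan

¬S ∧ T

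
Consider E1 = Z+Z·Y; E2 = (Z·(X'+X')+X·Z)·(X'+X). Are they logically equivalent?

E1: Z+Z·Y
    = Z   — absorption
E2: (Z·(X'+X')+X·Z)·(X'+X)
    = (Z·X'+X·Z)·(X'+X)   — idempotence
    = Z·X'+X·Z   — complement / identity
    = Z   — distribution
Both reduce to Z, so they are equivalent.

Yes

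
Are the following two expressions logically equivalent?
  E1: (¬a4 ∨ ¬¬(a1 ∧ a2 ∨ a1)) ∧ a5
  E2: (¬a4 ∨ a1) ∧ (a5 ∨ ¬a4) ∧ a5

E1: (¬a4 ∨ ¬¬(a1 ∧ a2 ∨ a1)) ∧ a5
    = (¬a4 ∨ ¬¬a1) ∧ a5   (absorption)
    = (¬a4 ∨ a1) ∧ a5   (double negation)
E2: (¬a4 ∨ a1) ∧ (a5 ∨ ¬a4) ∧ a5
    = (¬a4 ∨ a1) ∧ a5   (absorption)
Both reduce to (¬a4 ∨ a1) ∧ a5, so they are equivalent.

Yes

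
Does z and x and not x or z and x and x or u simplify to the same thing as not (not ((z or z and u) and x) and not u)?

E1: z and x and not x or z and x and x or u
    = z and x or u   — distribution
E2: not (not ((z or z and u) and x) and not u)
    = (z or z and u) and x or u   — De Morgan
    = z and x or u   — absorption
Both reduce to z and x or u, so they are equivalent.

Yes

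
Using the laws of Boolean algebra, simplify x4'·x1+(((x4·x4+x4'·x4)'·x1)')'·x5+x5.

x4'·x1+(((x4·x4+x4'·x4)'·x1)')'·x5+x5
= x4'·x1+((x4'·x1)')'·x5+x5   [distribution]
= x4'·x1+x4'·x1·x5+x5   [double negation]
= x4'·x1+x5   [absorption]

x4'·x1+x5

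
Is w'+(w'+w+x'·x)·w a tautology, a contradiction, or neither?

w'+(w'+w+x'·x)·w
= w'+(w'+w)·w   [complement / identity]
= w'+w   [complement / identity]
= 1   [complement]

tautology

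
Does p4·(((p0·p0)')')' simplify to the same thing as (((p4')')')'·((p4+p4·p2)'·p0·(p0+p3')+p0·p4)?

No

E1: p4·(((p0·p0)')')'
    = p4·(p0·p0)'   — double negation
    = p4·p0'   — idempotence
E2: (((p4')')')'·((p4+p4·p2)'·p0·(p0+p3')+p0·p4)
    = (((p4')')')'·(p4'·p0·(p0+p3')+p0·p4)   — absorption
    = (p4')'·(p4'·p0·(p0+p3')+p0·p4)   — double negation
    = (p4')'·(p4'·p0+p0·p4)   — absorption
    = p4·(p4'·p0+p0·p4)   — double negation
    = p4·p0   — distribution
These differ: at p0=1, p2=0, p3=0, p4=1, E1 = 0 but E2 = 1.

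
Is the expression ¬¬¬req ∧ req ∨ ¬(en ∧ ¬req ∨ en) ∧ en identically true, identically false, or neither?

identically false

¬¬¬req ∧ req ∨ ¬(en ∧ ¬req ∨ en) ∧ en
= ¬¬¬req ∧ req ∨ ¬en ∧ en
= ¬req ∧ req ∨ ¬en ∧ en
= ¬req ∧ req
= False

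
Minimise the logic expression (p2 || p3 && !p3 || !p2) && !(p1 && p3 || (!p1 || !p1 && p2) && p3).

!p3

(p2 || p3 && !p3 || !p2) && !(p1 && p3 || (!p1 || !p1 && p2) && p3)
= (p2 || !p2) && !(p1 && p3 || (!p1 || !p1 && p2) && p3)
= !(p1 && p3 || (!p1 || !p1 && p2) && p3)
= !(p1 && p3 || !p1 && p3)
= !p3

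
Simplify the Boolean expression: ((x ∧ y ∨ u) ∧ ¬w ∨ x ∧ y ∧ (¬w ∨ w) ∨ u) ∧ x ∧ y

x ∧ y

((x ∧ y ∨ u) ∧ ¬w ∨ x ∧ y ∧ (¬w ∨ w) ∨ u) ∧ x ∧ y
= ((x ∧ y ∨ u) ∧ ¬w ∨ x ∧ y ∨ u) ∧ x ∧ y   (complement / identity)
= (x ∧ y ∨ u) ∧ x ∧ y   (absorption)
= x ∧ y   (absorption)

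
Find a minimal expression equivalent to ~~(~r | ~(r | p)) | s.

~r | s

~~(~r | ~(r | p)) | s
= ~(r & (r | p)) | s   (De Morgan)
= ~r | s   (absorption)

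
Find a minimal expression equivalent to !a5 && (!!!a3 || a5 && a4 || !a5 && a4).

!a5 && (!!!a3 || a5 && a4 || !a5 && a4)
= !a5 && (!a3 || a5 && a4 || !a5 && a4)   (double negation)
= !a5 && (!a3 || a4)   (distribution)

!a5 && (!a3 || a4)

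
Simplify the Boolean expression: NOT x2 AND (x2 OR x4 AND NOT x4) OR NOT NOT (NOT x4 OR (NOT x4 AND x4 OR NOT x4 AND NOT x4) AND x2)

NOT x4

NOT x2 AND (x2 OR x4 AND NOT x4) OR NOT NOT (NOT x4 OR (NOT x4 AND x4 OR NOT x4 AND NOT x4) AND x2)
= NOT x2 AND (x2 OR x4 AND NOT x4) OR NOT NOT (NOT x4 OR NOT x4 AND x2)
= NOT x2 AND x2 OR NOT NOT (NOT x4 OR NOT x4 AND x2)
= NOT NOT (NOT x4 OR NOT x4 AND x2)
= NOT x4 OR NOT x4 AND x2
= NOT x4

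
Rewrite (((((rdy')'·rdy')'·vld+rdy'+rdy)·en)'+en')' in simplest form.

en

(((((rdy')'·rdy')'·vld+rdy'+rdy)·en)'+en')'
= ((((rdy'+rdy)·vld+rdy'+rdy)·en)'+en')'
= (((rdy'+rdy)·en)'+en')'
= (en'+en')'
= (en')'
= en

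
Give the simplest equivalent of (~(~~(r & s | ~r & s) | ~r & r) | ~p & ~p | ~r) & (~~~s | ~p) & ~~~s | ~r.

~s | ~r

(~(~~(r & s | ~r & s) | ~r & r) | ~p & ~p | ~r) & (~~~s | ~p) & ~~~s | ~r
= (~(~~(r & s | ~r & s) | ~r & r) | ~p | ~r) & (~~~s | ~p) & ~~~s | ~r   (idempotence)
= (~~~(r & s | ~r & s) | ~p | ~r) & (~~~s | ~p) & ~~~s | ~r   (complement / identity)
= (~~~s | ~p | ~r) & (~~~s | ~p) & ~~~s | ~r   (distribution)
= (~~~s | ~p) & ~~~s | ~r   (absorption)
= ~~~s | ~r   (absorption)
= ~s | ~r   (double negation)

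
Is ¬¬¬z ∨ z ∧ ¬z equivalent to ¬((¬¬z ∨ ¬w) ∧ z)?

E1: ¬¬¬z ∨ z ∧ ¬z
    = ¬z ∨ z ∧ ¬z   [double negation]
    = ¬z   [complement / identity]
E2: ¬((¬¬z ∨ ¬w) ∧ z)
    = ¬((z ∨ ¬w) ∧ z)   [double negation]
    = ¬z   [absorption]
Both reduce to ¬z, so they are equivalent.

Yes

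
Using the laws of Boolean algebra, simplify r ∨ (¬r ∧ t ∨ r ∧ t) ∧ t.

r ∨ t

r ∨ (¬r ∧ t ∨ r ∧ t) ∧ t
= r ∨ t ∧ t   — distribution
= r ∨ t   — idempotence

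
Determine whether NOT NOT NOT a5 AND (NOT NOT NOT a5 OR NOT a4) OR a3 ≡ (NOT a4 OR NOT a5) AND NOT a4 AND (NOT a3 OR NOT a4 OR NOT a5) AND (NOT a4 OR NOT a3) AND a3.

No

E1: NOT NOT NOT a5 AND (NOT NOT NOT a5 OR NOT a4) OR a3
    = NOT NOT NOT a5 OR a3   [absorption]
    = NOT a5 OR a3   [double negation]
E2: (NOT a4 OR NOT a5) AND NOT a4 AND (NOT a3 OR NOT a4 OR NOT a5) AND (NOT a4 OR NOT a3) AND a3
    = (NOT a4 OR NOT a5) AND NOT a4 AND ((NOT a4 OR NOT a5) AND NOT a4 OR NOT a3) AND a3   [distribution]
    = (NOT a4 OR NOT a5) AND NOT a4 AND a3   [absorption]
    = NOT a4 AND a3   [absorption]
These differ: at a3=0, a4=1, a5=0, E1 = 1 but E2 = 0.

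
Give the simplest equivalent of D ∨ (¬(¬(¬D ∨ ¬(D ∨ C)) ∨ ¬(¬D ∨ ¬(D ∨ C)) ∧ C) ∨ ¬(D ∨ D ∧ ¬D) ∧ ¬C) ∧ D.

D ∨ (¬(¬(¬D ∨ ¬(D ∨ C)) ∨ ¬(¬D ∨ ¬(D ∨ C)) ∧ C) ∨ ¬(D ∨ D ∧ ¬D) ∧ ¬C) ∧ D
= D ∨ (¬¬(¬D ∨ ¬(D ∨ C)) ∨ ¬(D ∨ D ∧ ¬D) ∧ ¬C) ∧ D
= D ∨ (¬(D ∧ (D ∨ C)) ∨ ¬(D ∨ D ∧ ¬D) ∧ ¬C) ∧ D
= D ∨ (¬D ∨ ¬(D ∨ D ∧ ¬D) ∧ ¬C) ∧ D
= D ∨ (¬D ∨ ¬D ∧ ¬C) ∧ D
= D ∨ ¬D ∧ D
= D

D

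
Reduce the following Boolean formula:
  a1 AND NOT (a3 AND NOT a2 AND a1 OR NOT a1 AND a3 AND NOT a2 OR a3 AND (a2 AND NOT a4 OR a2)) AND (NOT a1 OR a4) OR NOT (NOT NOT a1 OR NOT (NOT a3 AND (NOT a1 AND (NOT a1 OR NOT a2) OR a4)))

a1 AND NOT (a3 AND NOT a2 AND a1 OR NOT a1 AND a3 AND NOT a2 OR a3 AND (a2 AND NOT a4 OR a2)) AND (NOT a1 OR a4) OR NOT (NOT NOT a1 OR NOT (NOT a3 AND (NOT a1 AND (NOT a1 OR NOT a2) OR a4)))
= a1 AND NOT (a3 AND NOT a2 AND a1 OR NOT a1 AND a3 AND NOT a2 OR a3 AND (a2 AND NOT a4 OR a2)) AND (NOT a1 OR a4) OR NOT a1 AND NOT a3 AND (NOT a1 AND (NOT a1 OR NOT a2) OR a4)   (De Morgan)
= a1 AND NOT (a3 AND NOT a2 OR a3 AND (a2 AND NOT a4 OR a2)) AND (NOT a1 OR a4) OR NOT a1 AND NOT a3 AND (NOT a1 AND (NOT a1 OR NOT a2) OR a4)   (distribution)
= a1 AND NOT (a3 AND NOT a2 OR a3 AND a2) AND (NOT a1 OR a4) OR NOT a1 AND NOT a3 AND (NOT a1 AND (NOT a1 OR NOT a2) OR a4)   (absorption)
= a1 AND NOT a3 AND (NOT a1 OR a4) OR NOT a1 AND NOT a3 AND (NOT a1 AND (NOT a1 OR NOT a2) OR a4)   (distribution)
= a1 AND NOT a3 AND (NOT a1 OR a4) OR NOT a1 AND NOT a3 AND (NOT a1 OR a4)   (absorption)
= NOT a3 AND (NOT a1 OR a4)   (distribution)

NOT a3 AND (NOT a1 OR a4)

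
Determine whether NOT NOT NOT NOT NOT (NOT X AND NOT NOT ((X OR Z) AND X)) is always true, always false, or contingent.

NOT NOT NOT NOT NOT (NOT X AND NOT NOT ((X OR Z) AND X))
= NOT NOT NOT NOT NOT (NOT X AND NOT NOT X)   — absorption
= NOT NOT NOT (NOT X AND NOT NOT X)   — double negation
= NOT NOT (X OR NOT X)   — De Morgan
= X OR NOT X   — double negation
= TRUE   — complement

always true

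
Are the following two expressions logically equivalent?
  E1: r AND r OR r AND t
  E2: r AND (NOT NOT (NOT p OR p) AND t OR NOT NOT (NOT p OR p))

Yes

E1: r AND r OR r AND t
    = r AND (r OR t)   (distribution)
    = r   (absorption)
E2: r AND (NOT NOT (NOT p OR p) AND t OR NOT NOT (NOT p OR p))
    = r AND NOT NOT (NOT p OR p)   (absorption)
    = r AND (NOT p OR p)   (double negation)
    = r   (complement / identity)
Both reduce to r, so they are equivalent.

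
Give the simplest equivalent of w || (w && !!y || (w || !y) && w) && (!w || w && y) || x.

w || x

w || (w && !!y || (w || !y) && w) && (!w || w && y) || x
= w || (w && y || (w || !y) && w) && (!w || w && y) || x
= w || (w && y || w) && (!w || w && y) || x
= w || w && y || w && !w || x
= w || w && y || x
= w || x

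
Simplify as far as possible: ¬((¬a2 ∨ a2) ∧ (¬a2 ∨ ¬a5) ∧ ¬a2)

a2

¬((¬a2 ∨ a2) ∧ (¬a2 ∨ ¬a5) ∧ ¬a2)
= ¬((¬a2 ∨ ¬a5) ∧ ¬a2)   [complement / identity]
= ¬¬a2   [absorption]
= a2   [double negation]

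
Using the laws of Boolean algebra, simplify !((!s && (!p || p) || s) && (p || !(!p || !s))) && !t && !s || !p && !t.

!((!s && (!p || p) || s) && (p || !(!p || !s))) && !t && !s || !p && !t
= !((!s || s) && (p || !(!p || !s))) && !t && !s || !p && !t   — complement / identity
= !(p || !(!p || !s)) && !t && !s || !p && !t   — complement / identity
= !(p || p && s) && !t && !s || !p && !t   — De Morgan
= !p && !t && !s || !p && !t   — absorption
= !p && !t   — absorption

!p && !t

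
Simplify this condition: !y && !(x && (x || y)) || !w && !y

!y && !(x && (x || y)) || !w && !y
= !y && !x || !w && !y   — absorption
= (!x || !w) && !y   — distribution

(!x || !w) && !y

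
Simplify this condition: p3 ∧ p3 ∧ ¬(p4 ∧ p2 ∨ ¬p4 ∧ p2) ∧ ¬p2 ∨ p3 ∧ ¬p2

p3 ∧ ¬p2

p3 ∧ p3 ∧ ¬(p4 ∧ p2 ∨ ¬p4 ∧ p2) ∧ ¬p2 ∨ p3 ∧ ¬p2
= p3 ∧ p3 ∧ ¬p2 ∧ ¬p2 ∨ p3 ∧ ¬p2   [distribution]
= p3 ∧ ¬p2 ∧ ¬p2 ∨ p3 ∧ ¬p2   [idempotence]
= p3 ∧ ¬p2 ∨ p3 ∧ ¬p2   [idempotence]
= p3 ∧ ¬p2   [idempotence]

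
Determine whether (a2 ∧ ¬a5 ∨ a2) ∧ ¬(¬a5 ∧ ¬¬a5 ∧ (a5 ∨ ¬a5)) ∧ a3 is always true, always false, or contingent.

(a2 ∧ ¬a5 ∨ a2) ∧ ¬(¬a5 ∧ ¬¬a5 ∧ (a5 ∨ ¬a5)) ∧ a3
= (a2 ∧ ¬a5 ∨ a2) ∧ ¬(¬a5 ∧ ¬¬a5) ∧ a3   (complement / identity)
= (a2 ∧ ¬a5 ∨ a2) ∧ (a5 ∨ ¬a5) ∧ a3   (De Morgan)
= a2 ∧ (a5 ∨ ¬a5) ∧ a3   (absorption)
= a2 ∧ a3   (complement / identity)
This depends on a2, a3, so it is not a constant.

contingent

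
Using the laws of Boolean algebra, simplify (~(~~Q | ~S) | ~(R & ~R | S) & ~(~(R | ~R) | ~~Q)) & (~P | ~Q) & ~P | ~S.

(~(~~Q | ~S) | ~(R & ~R | S) & ~(~(R | ~R) | ~~Q)) & (~P | ~Q) & ~P | ~S
= (~(~~Q | ~S) | ~S & ~(~(R | ~R) | ~~Q)) & (~P | ~Q) & ~P | ~S
= (~(~~Q | ~S) | ~S & ~(~(R | ~R) | ~~Q)) & ~P | ~S
= (~(~~Q | ~S) | ~S & (R | ~R) & ~Q) & ~P | ~S
= (~(~~Q | ~S) | ~S & ~Q) & ~P | ~S
= (~Q & S | ~S & ~Q) & ~P | ~S
= ~Q & ~P | ~S

~Q & ~P | ~S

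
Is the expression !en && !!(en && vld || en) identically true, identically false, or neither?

identically false

!en && !!(en && vld || en)
= !en && !!en   (absorption)
= !en && en   (double negation)
= false   (complement)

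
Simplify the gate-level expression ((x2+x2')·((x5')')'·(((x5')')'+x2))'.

x5

((x2+x2')·((x5')')'·(((x5')')'+x2))'
= ((x2+x2')·((x5')')')'   — absorption
= (((x5')')')'   — complement / identity
= (x5')'   — double negation
= x5   — double negation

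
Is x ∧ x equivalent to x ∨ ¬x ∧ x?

E1: x ∧ x
    = x   (idempotence)
E2: x ∨ ¬x ∧ x
    = x   (complement / identity)
Both reduce to x, so they are equivalent.

Yes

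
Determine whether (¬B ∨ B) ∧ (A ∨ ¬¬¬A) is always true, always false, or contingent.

always true

(¬B ∨ B) ∧ (A ∨ ¬¬¬A)
= A ∨ ¬¬¬A
= A ∨ ¬A
= True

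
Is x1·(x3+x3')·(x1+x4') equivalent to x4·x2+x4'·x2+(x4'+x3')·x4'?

E1: x1·(x3+x3')·(x1+x4')
    = x1·(x1+x4')   — complement / identity
    = x1   — absorption
E2: x4·x2+x4'·x2+(x4'+x3')·x4'
    = x4·x2+x4'·x2+x4'   — absorption
    = x2+x4'   — distribution
These differ: at x1=0, x2=0, x3=0, x4=0, E1 = 0 but E2 = 1.

No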